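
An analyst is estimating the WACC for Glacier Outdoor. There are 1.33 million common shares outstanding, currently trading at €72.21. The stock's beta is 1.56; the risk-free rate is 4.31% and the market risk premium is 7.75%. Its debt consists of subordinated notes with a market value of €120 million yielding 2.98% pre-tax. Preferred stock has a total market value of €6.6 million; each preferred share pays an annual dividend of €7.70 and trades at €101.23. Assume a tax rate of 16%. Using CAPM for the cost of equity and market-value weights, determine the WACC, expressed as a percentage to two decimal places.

Cost of equity via CAPM: Re = 4.31% + 1.56 × 7.75% = 16.4000%.
Cost of preferred: Rp = 7.7 / 101.23 = 7.6064%.
Market value of equity E = 72.21 × 1.33m = 96.0393m.
Total capital V = 96.0393 + 6.6 + 120 = 222.6393.
Equity: weight = 96.0393/222.6393 = 0.4314; cost = 16.4%.
Preferred: weight = 6.6/222.6393 = 0.0296; cost = 7.6064%.
Subordinated notes: weight = 120/222.6393 = 0.5390; after-tax cost = 2.98% × (1 − 16%) = 2.5032%.
WACC = 0.4314 × 16.4000% + 0.0296 × 7.6064% + 0.5390 × 2.5032% = 8.6491%.

8.65%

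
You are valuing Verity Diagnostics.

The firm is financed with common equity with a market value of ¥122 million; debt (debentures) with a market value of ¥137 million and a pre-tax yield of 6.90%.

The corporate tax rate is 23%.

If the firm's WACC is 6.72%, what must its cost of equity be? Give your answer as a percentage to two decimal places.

8.30%

Total capital V = 122 + 137 = 259.
Equity weight = 122/259 = 0.4710.
Debentures weight = 137/259 = 0.5290.
Debt contribution = 0.5290 × 6.9% × (1 − 23%) = 2.8104%.
Required equity contribution = 6.72% − 2.8104% = 3.9096%.
Re = 3.9096% / 0.4710 = 8.3000%.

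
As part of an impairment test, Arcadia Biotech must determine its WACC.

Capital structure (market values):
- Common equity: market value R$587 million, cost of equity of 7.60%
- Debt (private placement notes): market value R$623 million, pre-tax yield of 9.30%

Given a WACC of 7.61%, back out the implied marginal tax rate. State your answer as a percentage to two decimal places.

Total capital V = 587 + 623 = 1210.
Equity weight = 587/1210 = 0.4851.
Private placement notes weight = 623/1210 = 0.5149.
Equity contribution = 0.4851 × 7.6% = 3.6869%.
Debt contribution must be 7.61% − 3.6869% = 3.9231%.
0.5149 × 9.3% × (1 − T) = 3.9231%  ⇒  (1 − T) = 0.8193.
T = 18.0707%.

18.07%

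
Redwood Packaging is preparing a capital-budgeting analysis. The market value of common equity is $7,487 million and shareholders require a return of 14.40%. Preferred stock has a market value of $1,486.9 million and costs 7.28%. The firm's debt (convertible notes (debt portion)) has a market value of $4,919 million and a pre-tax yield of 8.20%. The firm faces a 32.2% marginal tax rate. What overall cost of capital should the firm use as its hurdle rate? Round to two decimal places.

10.51%

Total capital V = 7487 + 1486.9 + 4919 = 13892.9.
Equity: weight = 7487/13892.9 = 0.5389; cost = 14.4%.
Preferred: weight = 1486.9/13892.9 = 0.1070; cost = 7.28%.
Convertible notes (debt portion): weight = 4919/13892.9 = 0.3541; after-tax cost = 8.2% × (1 − 32.2%) = 5.5596%.
WACC = 0.5389 × 14.4000% + 0.1070 × 7.2800% + 0.3541 × 5.5596% = 10.5079%.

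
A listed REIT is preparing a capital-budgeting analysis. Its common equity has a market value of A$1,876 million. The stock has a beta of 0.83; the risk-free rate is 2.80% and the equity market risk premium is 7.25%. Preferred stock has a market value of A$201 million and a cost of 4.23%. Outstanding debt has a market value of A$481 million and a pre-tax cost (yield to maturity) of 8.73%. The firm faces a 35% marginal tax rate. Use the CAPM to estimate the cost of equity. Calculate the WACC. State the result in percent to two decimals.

7.87%

Cost of equity via CAPM: Re = 2.8% + 0.83 × 7.25% = 8.8175%.
Total capital V = 1876 + 201 + 481 = 2558.
Equity: weight = 1876/2558 = 0.7334; cost = 8.8175%.
Preferred: weight = 201/2558 = 0.0786; cost = 4.23%.
Debt: weight = 481/2558 = 0.1880; after-tax cost = 8.73% × (1 − 35%) = 5.6745%.
WACC = 0.7334 × 8.8175% + 0.0786 × 4.2300% + 0.1880 × 5.6745% = 7.8660%.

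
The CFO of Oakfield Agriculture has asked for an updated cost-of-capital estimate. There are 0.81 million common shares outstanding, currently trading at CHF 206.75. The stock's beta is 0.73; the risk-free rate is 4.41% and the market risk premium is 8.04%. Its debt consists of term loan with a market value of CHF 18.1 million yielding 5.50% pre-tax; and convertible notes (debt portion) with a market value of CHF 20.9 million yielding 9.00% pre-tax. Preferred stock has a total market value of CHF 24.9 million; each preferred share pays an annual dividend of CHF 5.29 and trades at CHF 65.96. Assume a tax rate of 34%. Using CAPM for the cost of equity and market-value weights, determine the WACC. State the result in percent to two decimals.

9.12%

Cost of equity via CAPM: Re = 4.41% + 0.73 × 8.04% = 10.2792%.
Cost of preferred: Rp = 5.29 / 65.96 = 8.0200%.
Market value of equity E = 206.75 × 0.81m = 167.4675m.
Total capital V = 167.4675 + 24.9 + 18.1 + 20.9 = 231.3675.
Equity: weight = 167.4675/231.3675 = 0.7238; cost = 10.2792%.
Preferred: weight = 24.9/231.3675 = 0.1076; cost = 8.02%.
Term loan: weight = 18.1/231.3675 = 0.0782; after-tax cost = 5.5% × (1 − 34%) = 3.6300%.
Convertible notes (debt portion): weight = 20.9/231.3675 = 0.0903; after-tax cost = 9% × (1 − 34%) = 5.9400%.
WACC = 0.7238 × 10.2792% + 0.1076 × 8.0200% + 0.0782 × 3.6300% + 0.0903 × 5.9400% = 9.1239%.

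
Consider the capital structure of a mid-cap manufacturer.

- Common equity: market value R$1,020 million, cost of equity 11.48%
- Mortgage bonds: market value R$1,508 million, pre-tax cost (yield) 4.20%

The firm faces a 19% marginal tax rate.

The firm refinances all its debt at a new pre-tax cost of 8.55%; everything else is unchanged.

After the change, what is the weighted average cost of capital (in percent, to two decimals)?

After the change:
Total capital V = 1020 + 1508 = 2528.
Equity: weight = 1020/2528 = 0.4035; cost = 11.48%.
Mortgage bonds: weight = 1508/2528 = 0.5965; after-tax cost = 8.55% × (1 − 19%) = 6.9255%.
WACC = 0.4035 × 11.4800% + 0.5965 × 6.9255% = 8.7632%.

8.76%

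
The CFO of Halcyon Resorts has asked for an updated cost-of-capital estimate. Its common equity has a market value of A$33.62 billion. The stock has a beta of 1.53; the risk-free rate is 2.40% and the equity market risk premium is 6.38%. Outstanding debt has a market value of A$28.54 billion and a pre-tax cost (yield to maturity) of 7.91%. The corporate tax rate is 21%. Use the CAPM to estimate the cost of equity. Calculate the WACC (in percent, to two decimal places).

9.45%

Cost of equity via CAPM: Re = 2.4% + 1.53 × 6.38% = 12.1614%.
Total capital V = 33.62 + 28.54 = 62.16.
Equity: weight = 33.62/62.16 = 0.5409; cost = 12.1614%.
Debt: weight = 28.54/62.16 = 0.4591; after-tax cost = 7.91% × (1 − 21%) = 6.2489%.
WACC = 0.5409 × 12.1614% + 0.4591 × 6.2489% = 9.4467%.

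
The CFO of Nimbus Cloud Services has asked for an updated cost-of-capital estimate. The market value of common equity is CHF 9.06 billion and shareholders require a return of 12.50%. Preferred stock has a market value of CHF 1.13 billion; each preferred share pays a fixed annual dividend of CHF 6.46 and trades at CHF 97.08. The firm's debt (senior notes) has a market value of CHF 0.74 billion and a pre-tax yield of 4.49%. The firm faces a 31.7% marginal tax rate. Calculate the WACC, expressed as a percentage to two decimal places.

11.26%

Cost of preferred: Rp = 6.46 / 97.08 = 6.6543%.
Total capital V = 9.06 + 1.13 + 0.74 = 10.93.
Equity: weight = 9.06/10.93 = 0.8289; cost = 12.5%.
Preferred: weight = 1.13/10.93 = 0.1034; cost = 6.6543%.
Senior notes: weight = 0.74/10.93 = 0.0677; after-tax cost = 4.49% × (1 − 31.7%) = 3.0667%.
WACC = 0.8289 × 12.5000% + 0.1034 × 6.6543% + 0.0677 × 3.0667% = 11.2570%.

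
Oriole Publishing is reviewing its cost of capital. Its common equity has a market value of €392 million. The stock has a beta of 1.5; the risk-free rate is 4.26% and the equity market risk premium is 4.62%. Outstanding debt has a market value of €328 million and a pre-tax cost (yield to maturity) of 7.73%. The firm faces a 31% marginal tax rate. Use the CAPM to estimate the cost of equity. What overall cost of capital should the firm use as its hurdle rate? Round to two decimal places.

Cost of equity via CAPM: Re = 4.26% + 1.5 × 4.62% = 11.1900%.
Total capital V = 392 + 328 = 720.
Equity: weight = 392/720 = 0.5444; cost = 11.19%.
Debt: weight = 328/720 = 0.4556; after-tax cost = 7.73% × (1 − 31%) = 5.3337%.
WACC = 0.5444 × 11.1900% + 0.4556 × 5.3337% = 8.5221%.

8.52%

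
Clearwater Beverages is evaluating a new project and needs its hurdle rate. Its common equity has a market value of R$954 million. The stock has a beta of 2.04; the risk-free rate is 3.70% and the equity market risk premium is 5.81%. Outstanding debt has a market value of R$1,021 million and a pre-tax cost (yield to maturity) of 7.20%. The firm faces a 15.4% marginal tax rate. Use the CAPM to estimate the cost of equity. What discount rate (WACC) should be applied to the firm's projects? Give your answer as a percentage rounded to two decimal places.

Cost of equity via CAPM: Re = 3.7% + 2.04 × 5.81% = 15.5524%.
Total capital V = 954 + 1021 = 1975.
Equity: weight = 954/1975 = 0.4830; cost = 15.5524%.
Debt: weight = 1021/1975 = 0.5170; after-tax cost = 7.2% × (1 − 15.4%) = 6.0912%.
WACC = 0.4830 × 15.5524% + 0.5170 × 6.0912% = 10.6613%.

10.66%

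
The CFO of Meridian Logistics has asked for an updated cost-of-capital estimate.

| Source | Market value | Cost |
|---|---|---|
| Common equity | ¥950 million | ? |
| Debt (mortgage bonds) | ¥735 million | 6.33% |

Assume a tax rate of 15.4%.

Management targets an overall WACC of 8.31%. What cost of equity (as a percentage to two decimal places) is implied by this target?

Total capital V = 950 + 735 = 1685.
Equity weight = 950/1685 = 0.5638.
Mortgage bonds weight = 735/1685 = 0.4362.
Debt contribution = 0.4362 × 6.33% × (1 − 15.4%) = 2.3359%.
Required equity contribution = 8.31% − 2.3359% = 5.9741%.
Re = 5.9741% / 0.5638 = 10.5961%.

10.60%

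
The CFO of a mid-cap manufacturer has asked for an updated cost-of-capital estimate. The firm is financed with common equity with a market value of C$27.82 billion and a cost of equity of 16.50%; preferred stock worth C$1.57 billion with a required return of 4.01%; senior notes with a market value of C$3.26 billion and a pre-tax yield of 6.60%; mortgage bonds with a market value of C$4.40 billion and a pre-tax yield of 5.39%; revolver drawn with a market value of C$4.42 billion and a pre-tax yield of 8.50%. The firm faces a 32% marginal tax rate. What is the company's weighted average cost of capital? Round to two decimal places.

12.58%

Total capital V = 27.82 + 1.57 + 3.26 + 4.4 + 4.42 = 41.47.
Equity: weight = 27.82/41.47 = 0.6708; cost = 16.5%.
Preferred: weight = 1.57/41.47 = 0.0379; cost = 4.01%.
Senior notes: weight = 3.26/41.47 = 0.0786; after-tax cost = 6.6% × (1 − 32%) = 4.4880%.
Mortgage bonds: weight = 4.4/41.47 = 0.1061; after-tax cost = 5.39% × (1 − 32%) = 3.6652%.
Revolver drawn: weight = 4.42/41.47 = 0.1066; after-tax cost = 8.5% × (1 − 32%) = 5.7800%.
WACC = 0.6708 × 16.5000% + 0.0379 × 4.0100% + 0.0786 × 4.4880% + 0.1061 × 3.6652% + 0.1066 × 5.7800% = 12.5785%.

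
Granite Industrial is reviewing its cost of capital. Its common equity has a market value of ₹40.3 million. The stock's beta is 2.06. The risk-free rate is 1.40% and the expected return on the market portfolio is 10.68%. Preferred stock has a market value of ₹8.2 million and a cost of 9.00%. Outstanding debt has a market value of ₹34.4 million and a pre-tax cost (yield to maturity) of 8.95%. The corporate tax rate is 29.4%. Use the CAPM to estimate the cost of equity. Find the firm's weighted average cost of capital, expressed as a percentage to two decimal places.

13.49%

Market risk premium = 10.68% − 1.4% = 9.28%.
Cost of equity via CAPM: Re = 1.4% + 2.06 × 9.28% = 20.5168%.
Total capital V = 40.3 + 8.2 + 34.4 = 82.9.
Equity: weight = 40.3/82.9 = 0.4861; cost = 20.5168%.
Preferred: weight = 8.2/82.9 = 0.0989; cost = 9%.
Debt: weight = 34.4/82.9 = 0.4150; after-tax cost = 8.95% × (1 − 29.4%) = 6.3187%.
WACC = 0.4861 × 20.5168% + 0.0989 × 9.0000% + 0.4150 × 6.3187% = 13.4860%.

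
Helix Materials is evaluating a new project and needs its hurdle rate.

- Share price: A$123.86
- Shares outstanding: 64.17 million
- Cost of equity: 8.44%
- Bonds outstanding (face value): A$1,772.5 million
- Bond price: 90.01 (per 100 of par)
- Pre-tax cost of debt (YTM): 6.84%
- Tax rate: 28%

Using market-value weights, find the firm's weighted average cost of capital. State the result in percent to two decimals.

7.85%

Market value of equity E = 123.86 × 64.17m = 7948.0962m. Market value of debt D = 1772.5m × 90.01/100 = 1595.42725m.
Total capital V = 7948.0962 + 1595.42725 = 9543.52345.
Equity: weight = 7948.0962/9543.52345 = 0.8328; cost = 8.44%.
Bonds outstanding: weight = 1595.42725/9543.52345 = 0.1672; after-tax cost = 6.84% × (1 − 28%) = 4.9248%.
WACC = 0.8328 × 8.4400% + 0.1672 × 4.9248% = 7.8524%.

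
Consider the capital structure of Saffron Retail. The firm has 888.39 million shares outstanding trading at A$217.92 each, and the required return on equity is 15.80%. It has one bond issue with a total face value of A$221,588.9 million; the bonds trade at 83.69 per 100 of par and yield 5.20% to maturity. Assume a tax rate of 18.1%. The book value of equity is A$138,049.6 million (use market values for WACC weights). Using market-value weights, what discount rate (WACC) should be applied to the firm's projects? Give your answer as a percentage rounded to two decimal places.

Market value of equity E = 217.92 × 888.39m = 193597.9488m. Market value of debt D = 221588.9m × 83.69/100 = 185447.75041m.
Total capital V = 193597.9488 + 185447.75041 = 379045.69921.
Equity: weight = 193597.9488/379045.69921 = 0.5108; cost = 15.8%.
Bonds outstanding: weight = 185447.75041/379045.69921 = 0.4892; after-tax cost = 5.2% × (1 − 18.1%) = 4.2588%.
WACC = 0.5108 × 15.8000% + 0.4892 × 4.2588% = 10.1535%.

10.15%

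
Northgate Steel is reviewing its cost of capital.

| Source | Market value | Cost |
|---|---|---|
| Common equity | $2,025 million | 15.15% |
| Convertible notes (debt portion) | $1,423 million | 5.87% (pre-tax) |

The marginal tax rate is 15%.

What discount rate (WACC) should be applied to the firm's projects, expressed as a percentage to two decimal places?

Total capital V = 2025 + 1423 = 3448.
Equity: weight = 2025/3448 = 0.5873; cost = 15.15%.
Convertible notes (debt portion): weight = 1423/3448 = 0.4127; after-tax cost = 5.87% × (1 − 15%) = 4.9895%.
WACC = 0.5873 × 15.1500% + 0.4127 × 4.9895% = 10.9567%.

10.96%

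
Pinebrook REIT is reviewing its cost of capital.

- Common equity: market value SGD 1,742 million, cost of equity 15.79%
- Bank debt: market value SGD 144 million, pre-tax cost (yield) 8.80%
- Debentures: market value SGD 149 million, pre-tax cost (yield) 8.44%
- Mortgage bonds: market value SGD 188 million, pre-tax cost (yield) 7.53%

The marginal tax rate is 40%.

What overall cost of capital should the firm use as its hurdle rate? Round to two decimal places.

13.44%

Total capital V = 1742 + 144 + 149 + 188 = 2223.
Equity: weight = 1742/2223 = 0.7836; cost = 15.79%.
Bank debt: weight = 144/2223 = 0.0648; after-tax cost = 8.8% × (1 − 40%) = 5.2800%.
Debentures: weight = 149/2223 = 0.0670; after-tax cost = 8.44% × (1 − 40%) = 5.0640%.
Mortgage bonds: weight = 188/2223 = 0.0846; after-tax cost = 7.53% × (1 − 40%) = 4.5180%.
WACC = 0.7836 × 15.7900% + 0.0648 × 5.2800% + 0.0670 × 5.0640% + 0.0846 × 4.5180% = 13.4370%.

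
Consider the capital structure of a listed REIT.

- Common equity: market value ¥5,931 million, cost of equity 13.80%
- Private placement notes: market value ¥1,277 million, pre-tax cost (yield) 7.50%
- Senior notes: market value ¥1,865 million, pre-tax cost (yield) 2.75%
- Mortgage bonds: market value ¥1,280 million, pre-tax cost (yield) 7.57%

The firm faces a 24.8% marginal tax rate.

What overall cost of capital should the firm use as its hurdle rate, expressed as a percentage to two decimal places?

Total capital V = 5931 + 1277 + 1865 + 1280 = 10353.
Equity: weight = 5931/10353 = 0.5729; cost = 13.8%.
Private placement notes: weight = 1277/10353 = 0.1233; after-tax cost = 7.5% × (1 − 24.8%) = 5.6400%.
Senior notes: weight = 1865/10353 = 0.1801; after-tax cost = 2.75% × (1 − 24.8%) = 2.0680%.
Mortgage bonds: weight = 1280/10353 = 0.1236; after-tax cost = 7.57% × (1 − 24.8%) = 5.6926%.
WACC = 0.5729 × 13.8000% + 0.1233 × 5.6400% + 0.1801 × 2.0680% + 0.1236 × 5.6926% = 9.6777%.

9.68%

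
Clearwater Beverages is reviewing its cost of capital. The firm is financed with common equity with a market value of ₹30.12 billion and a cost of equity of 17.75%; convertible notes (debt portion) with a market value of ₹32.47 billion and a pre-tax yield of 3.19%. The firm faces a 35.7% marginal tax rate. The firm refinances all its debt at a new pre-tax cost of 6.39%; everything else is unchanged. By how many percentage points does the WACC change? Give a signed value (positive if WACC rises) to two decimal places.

+1.07 pp

Current WACC:
Total capital V = 30.12 + 32.47 = 62.59.
Equity: weight = 30.12/62.59 = 0.4812; cost = 17.75%.
Convertible notes (debt portion): weight = 32.47/62.59 = 0.5188; after-tax cost = 3.19% × (1 − 35.7%) = 2.0512%.
WACC = 0.4812 × 17.7500% + 0.5188 × 2.0512% = 9.6059%.
After the change:
Total capital V = 30.12 + 32.47 = 62.59.
Equity: weight = 30.12/62.59 = 0.4812; cost = 17.75%.
Convertible notes (debt portion): weight = 32.47/62.59 = 0.5188; after-tax cost = 6.39% × (1 − 35.7%) = 4.1088%.
WACC = 0.4812 × 17.7500% + 0.5188 × 4.1088% = 10.6733%.
Change in WACC = 10.6733% − 9.6059% = 1.0674 pp.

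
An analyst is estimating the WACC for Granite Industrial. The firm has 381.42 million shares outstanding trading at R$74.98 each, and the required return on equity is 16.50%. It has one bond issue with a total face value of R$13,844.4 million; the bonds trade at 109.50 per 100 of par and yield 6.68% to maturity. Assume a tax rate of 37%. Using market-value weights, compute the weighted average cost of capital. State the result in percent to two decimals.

12.24%

Market value of equity E = 74.98 × 381.42m = 28598.8716m. Market value of debt D = 13844.4m × 109.5/100 = 15159.618m.
Total capital V = 28598.8716 + 15159.618 = 43758.4896.
Equity: weight = 28598.8716/43758.4896 = 0.6536; cost = 16.5%.
Bonds outstanding: weight = 15159.618/43758.4896 = 0.3464; after-tax cost = 6.68% × (1 − 37%) = 4.2084%.
WACC = 0.6536 × 16.5000% + 0.3464 × 4.2084% = 12.2417%.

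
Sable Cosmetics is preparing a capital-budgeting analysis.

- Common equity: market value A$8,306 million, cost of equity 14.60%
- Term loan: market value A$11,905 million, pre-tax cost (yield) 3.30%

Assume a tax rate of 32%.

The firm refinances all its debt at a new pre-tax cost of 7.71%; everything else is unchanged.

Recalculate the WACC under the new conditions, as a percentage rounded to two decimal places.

After the change:
Total capital V = 8306 + 11905 = 20211.
Equity: weight = 8306/20211 = 0.4110; cost = 14.6%.
Term loan: weight = 11905/20211 = 0.5890; after-tax cost = 7.71% × (1 − 32%) = 5.2428%.
WACC = 0.4110 × 14.6000% + 0.5890 × 5.2428% = 9.0883%.

9.09%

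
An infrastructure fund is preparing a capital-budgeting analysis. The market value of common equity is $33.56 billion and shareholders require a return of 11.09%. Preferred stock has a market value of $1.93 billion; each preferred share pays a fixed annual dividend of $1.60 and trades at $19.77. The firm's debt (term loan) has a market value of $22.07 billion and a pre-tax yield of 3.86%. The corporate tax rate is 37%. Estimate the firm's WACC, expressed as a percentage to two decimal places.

Cost of preferred: Rp = 1.6 / 19.77 = 8.0931%.
Total capital V = 33.56 + 1.93 + 22.07 = 57.56.
Equity: weight = 33.56/57.56 = 0.5830; cost = 11.09%.
Preferred: weight = 1.93/57.56 = 0.0335; cost = 8.0931%.
Term loan: weight = 22.07/57.56 = 0.3834; after-tax cost = 3.86% × (1 − 37%) = 2.4318%.
WACC = 0.5830 × 11.0900% + 0.0335 × 8.0931% + 0.3834 × 2.4318% = 7.6697%.

7.67%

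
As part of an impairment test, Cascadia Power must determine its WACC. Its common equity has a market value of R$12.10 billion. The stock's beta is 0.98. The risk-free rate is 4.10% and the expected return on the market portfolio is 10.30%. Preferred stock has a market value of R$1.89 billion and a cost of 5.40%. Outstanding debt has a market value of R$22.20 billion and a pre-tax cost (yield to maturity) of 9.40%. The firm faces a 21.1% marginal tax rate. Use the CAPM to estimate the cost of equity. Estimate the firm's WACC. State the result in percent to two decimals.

Market risk premium = 10.3% − 4.1% = 6.2%.
Cost of equity via CAPM: Re = 4.1% + 0.98 × 6.2% = 10.1760%.
Total capital V = 12.1 + 1.89 + 22.2 = 36.19.
Equity: weight = 12.1/36.19 = 0.3343; cost = 10.176%.
Preferred: weight = 1.89/36.19 = 0.0522; cost = 5.4%.
Debt: weight = 22.2/36.19 = 0.6134; after-tax cost = 9.4% × (1 − 21.1%) = 7.4166%.
WACC = 0.3343 × 10.1760% + 0.0522 × 5.4000% + 0.6134 × 7.4166% = 8.2339%.

8.23%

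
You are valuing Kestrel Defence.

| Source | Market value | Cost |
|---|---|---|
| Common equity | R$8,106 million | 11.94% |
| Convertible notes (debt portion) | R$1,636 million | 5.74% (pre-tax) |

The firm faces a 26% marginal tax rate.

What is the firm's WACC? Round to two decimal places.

10.65%

Total capital V = 8106 + 1636 = 9742.
Equity: weight = 8106/9742 = 0.8321; cost = 11.94%.
Convertible notes (debt portion): weight = 1636/9742 = 0.1679; after-tax cost = 5.74% × (1 − 26%) = 4.2476%.
WACC = 0.8321 × 11.9400% + 0.1679 × 4.2476% = 10.6482%.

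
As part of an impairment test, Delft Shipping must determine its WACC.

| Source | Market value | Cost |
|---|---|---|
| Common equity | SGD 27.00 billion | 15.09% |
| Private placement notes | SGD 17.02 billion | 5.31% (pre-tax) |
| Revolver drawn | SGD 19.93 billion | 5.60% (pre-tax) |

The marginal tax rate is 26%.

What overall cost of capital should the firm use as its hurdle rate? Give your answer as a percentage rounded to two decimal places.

8.71%

Total capital V = 27 + 17.02 + 19.93 = 63.95.
Equity: weight = 27/63.95 = 0.4222; cost = 15.09%.
Private placement notes: weight = 17.02/63.95 = 0.2661; after-tax cost = 5.31% × (1 − 26%) = 3.9294%.
Revolver drawn: weight = 19.93/63.95 = 0.3116; after-tax cost = 5.6% × (1 − 26%) = 4.1440%.
WACC = 0.4222 × 15.0900% + 0.2661 × 3.9294% + 0.3116 × 4.1440% = 8.7083%.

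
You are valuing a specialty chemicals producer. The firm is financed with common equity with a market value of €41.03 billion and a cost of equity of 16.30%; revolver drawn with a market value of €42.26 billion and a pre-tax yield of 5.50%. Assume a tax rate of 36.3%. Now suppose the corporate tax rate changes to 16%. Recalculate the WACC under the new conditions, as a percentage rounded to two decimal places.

10.37%

After the change:
Total capital V = 41.03 + 42.26 = 83.29.
Equity: weight = 41.03/83.29 = 0.4926; cost = 16.3%.
Revolver drawn: weight = 42.26/83.29 = 0.5074; after-tax cost = 5.5% × (1 − 16%) = 4.6200%.
WACC = 0.4926 × 16.3000% + 0.5074 × 4.6200% = 10.3738%.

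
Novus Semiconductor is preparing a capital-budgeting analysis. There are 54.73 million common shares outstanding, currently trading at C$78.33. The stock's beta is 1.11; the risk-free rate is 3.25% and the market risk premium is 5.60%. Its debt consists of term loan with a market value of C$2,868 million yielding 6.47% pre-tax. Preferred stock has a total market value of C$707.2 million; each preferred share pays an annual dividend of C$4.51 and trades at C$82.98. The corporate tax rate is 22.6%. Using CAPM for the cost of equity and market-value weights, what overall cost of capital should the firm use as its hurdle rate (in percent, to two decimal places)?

7.48%

Cost of equity via CAPM: Re = 3.25% + 1.11 × 5.6% = 9.4660%.
Cost of preferred: Rp = 4.51 / 82.98 = 5.4350%.
Market value of equity E = 78.33 × 54.73m = 4287.0009m.
Total capital V = 4287.0009 + 707.2 + 2868 = 7862.2009.
Equity: weight = 4287.0009/7862.2009 = 0.5453; cost = 9.466%.
Preferred: weight = 707.2/7862.2009 = 0.0899; cost = 5.435%.
Term loan: weight = 2868/7862.2009 = 0.3648; after-tax cost = 6.47% × (1 − 22.6%) = 5.0078%.
WACC = 0.5453 × 9.4660% + 0.0899 × 5.4350% + 0.3648 × 5.0078% = 7.4771%.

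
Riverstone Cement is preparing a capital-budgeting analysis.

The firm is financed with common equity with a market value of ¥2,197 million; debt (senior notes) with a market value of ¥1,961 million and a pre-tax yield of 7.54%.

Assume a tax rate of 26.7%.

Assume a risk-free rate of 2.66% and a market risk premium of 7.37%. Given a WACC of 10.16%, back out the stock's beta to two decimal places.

1.58

Total capital V = 2197 + 1961 = 4158.
Equity weight = 2197/4158 = 0.5284.
Senior notes weight = 1961/4158 = 0.4716.
Debt contribution = 0.4716 × 7.54% × (1 − 26.7%) = 2.6066%.
Required equity contribution = 10.16% − 2.6066% = 7.5534%  ⇒  Re = 14.2955%.
CAPM: 14.2955% = 2.66% + β × 7.37%  ⇒  β = 1.5788.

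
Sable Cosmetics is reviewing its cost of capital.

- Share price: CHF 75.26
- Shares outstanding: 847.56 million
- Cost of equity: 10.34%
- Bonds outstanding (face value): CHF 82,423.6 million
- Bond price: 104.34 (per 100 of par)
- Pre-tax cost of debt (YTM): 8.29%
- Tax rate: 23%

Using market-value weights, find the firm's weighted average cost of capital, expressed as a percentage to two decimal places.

8.07%

Market value of equity E = 75.26 × 847.56m = 63787.3656m. Market value of debt D = 82423.6m × 104.34/100 = 86000.78424m.
Total capital V = 63787.3656 + 86000.78424 = 149788.14984.
Equity: weight = 63787.3656/149788.14984 = 0.4259; cost = 10.34%.
Bonds outstanding: weight = 86000.78424/149788.14984 = 0.5741; after-tax cost = 8.29% × (1 − 23%) = 6.3833%.
WACC = 0.4259 × 10.3400% + 0.5741 × 6.3833% = 8.0683%.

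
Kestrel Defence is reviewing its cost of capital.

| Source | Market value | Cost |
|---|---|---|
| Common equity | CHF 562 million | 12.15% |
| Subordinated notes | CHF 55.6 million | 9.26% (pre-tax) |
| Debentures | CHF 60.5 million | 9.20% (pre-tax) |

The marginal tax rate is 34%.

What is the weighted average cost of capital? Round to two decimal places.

11.11%

Total capital V = 562 + 55.6 + 60.5 = 678.1.
Equity: weight = 562/678.1 = 0.8288; cost = 12.15%.
Subordinated notes: weight = 55.6/678.1 = 0.0820; after-tax cost = 9.26% × (1 − 34%) = 6.1116%.
Debentures: weight = 60.5/678.1 = 0.0892; after-tax cost = 9.2% × (1 − 34%) = 6.0720%.
WACC = 0.8288 × 12.1500% + 0.0820 × 6.1116% + 0.0892 × 6.0720% = 11.1126%.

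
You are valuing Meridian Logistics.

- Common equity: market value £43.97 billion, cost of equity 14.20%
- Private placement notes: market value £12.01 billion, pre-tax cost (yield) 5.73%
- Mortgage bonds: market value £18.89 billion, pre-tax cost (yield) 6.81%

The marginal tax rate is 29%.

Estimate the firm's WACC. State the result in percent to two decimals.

Total capital V = 43.97 + 12.01 + 18.89 = 74.87.
Equity: weight = 43.97/74.87 = 0.5873; cost = 14.2%.
Private placement notes: weight = 12.01/74.87 = 0.1604; after-tax cost = 5.73% × (1 − 29%) = 4.0683%.
Mortgage bonds: weight = 18.89/74.87 = 0.2523; after-tax cost = 6.81% × (1 − 29%) = 4.8351%.
WACC = 0.5873 × 14.2000% + 0.1604 × 4.0683% + 0.2523 × 4.8351% = 10.2120%.

10.21%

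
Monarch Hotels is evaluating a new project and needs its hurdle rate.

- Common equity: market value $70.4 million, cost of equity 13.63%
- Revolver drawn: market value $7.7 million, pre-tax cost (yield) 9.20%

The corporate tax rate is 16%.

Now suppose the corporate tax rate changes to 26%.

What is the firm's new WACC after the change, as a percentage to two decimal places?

After the change:
Total capital V = 70.4 + 7.7 = 78.1.
Equity: weight = 70.4/78.1 = 0.9014; cost = 13.63%.
Revolver drawn: weight = 7.7/78.1 = 0.0986; after-tax cost = 9.2% × (1 − 26%) = 6.8080%.
WACC = 0.9014 × 13.6300% + 0.0986 × 6.8080% = 12.9574%.

12.96%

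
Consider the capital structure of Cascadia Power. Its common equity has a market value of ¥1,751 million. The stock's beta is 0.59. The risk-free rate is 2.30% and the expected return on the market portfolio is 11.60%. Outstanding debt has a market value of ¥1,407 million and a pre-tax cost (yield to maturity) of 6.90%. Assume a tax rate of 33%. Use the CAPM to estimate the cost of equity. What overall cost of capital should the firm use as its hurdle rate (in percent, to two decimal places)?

6.38%

Market risk premium = 11.6% − 2.3% = 9.3%.
Cost of equity via CAPM: Re = 2.3% + 0.59 × 9.3% = 7.7870%.
Total capital V = 1751 + 1407 = 3158.
Equity: weight = 1751/3158 = 0.5545; cost = 7.787%.
Debt: weight = 1407/3158 = 0.4455; after-tax cost = 6.9% × (1 − 33%) = 4.6230%.
WACC = 0.5545 × 7.7870% + 0.4455 × 4.6230% = 6.3773%.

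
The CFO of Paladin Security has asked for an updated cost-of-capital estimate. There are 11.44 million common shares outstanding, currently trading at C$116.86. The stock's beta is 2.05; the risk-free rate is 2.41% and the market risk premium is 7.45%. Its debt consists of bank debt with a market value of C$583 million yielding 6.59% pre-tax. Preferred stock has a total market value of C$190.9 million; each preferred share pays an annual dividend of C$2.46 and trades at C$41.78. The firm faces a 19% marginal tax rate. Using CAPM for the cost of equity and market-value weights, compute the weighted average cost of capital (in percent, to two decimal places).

13.21%

Cost of equity via CAPM: Re = 2.41% + 2.05 × 7.45% = 17.6825%.
Cost of preferred: Rp = 2.46 / 41.78 = 5.8880%.
Market value of equity E = 116.86 × 11.44m = 1336.8784m.
Total capital V = 1336.8784 + 190.9 + 583 = 2110.7784.
Equity: weight = 1336.8784/2110.7784 = 0.6334; cost = 17.6825%.
Preferred: weight = 190.9/2110.7784 = 0.0904; cost = 5.888%.
Bank debt: weight = 583/2110.7784 = 0.2762; after-tax cost = 6.59% × (1 − 19%) = 5.3379%.
WACC = 0.6334 × 17.6825% + 0.0904 × 5.8880% + 0.2762 × 5.3379% = 13.2062%.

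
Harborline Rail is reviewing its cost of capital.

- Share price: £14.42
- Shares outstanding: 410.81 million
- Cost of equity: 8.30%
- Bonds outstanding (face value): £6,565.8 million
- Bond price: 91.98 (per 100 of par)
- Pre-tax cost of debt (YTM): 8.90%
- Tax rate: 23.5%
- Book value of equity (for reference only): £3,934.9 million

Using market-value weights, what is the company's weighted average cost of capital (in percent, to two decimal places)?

Market value of equity E = 14.42 × 410.81m = 5923.8802m. Market value of debt D = 6565.8m × 91.98/100 = 6039.22284m.
Total capital V = 5923.8802 + 6039.22284 = 11963.10304.
Equity: weight = 5923.8802/11963.10304 = 0.4952; cost = 8.3%.
Bonds outstanding: weight = 6039.22284/11963.10304 = 0.5048; after-tax cost = 8.9% × (1 − 23.5%) = 6.8085%.
WACC = 0.4952 × 8.3000% + 0.5048 × 6.8085% = 7.5471%.

7.55%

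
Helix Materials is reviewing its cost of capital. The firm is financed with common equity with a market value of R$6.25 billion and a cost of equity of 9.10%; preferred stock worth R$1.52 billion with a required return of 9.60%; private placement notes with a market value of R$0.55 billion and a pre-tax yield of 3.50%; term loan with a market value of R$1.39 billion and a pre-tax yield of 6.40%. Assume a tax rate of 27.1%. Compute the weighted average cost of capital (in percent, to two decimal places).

8.17%

Total capital V = 6.25 + 1.52 + 0.55 + 1.39 = 9.71.
Equity: weight = 6.25/9.71 = 0.6437; cost = 9.1%.
Preferred: weight = 1.52/9.71 = 0.1565; cost = 9.6%.
Private placement notes: weight = 0.55/9.71 = 0.0566; after-tax cost = 3.5% × (1 − 27.1%) = 2.5515%.
Term loan: weight = 1.39/9.71 = 0.1432; after-tax cost = 6.4% × (1 − 27.1%) = 4.6656%.
WACC = 0.6437 × 9.1000% + 0.1565 × 9.6000% + 0.0566 × 2.5515% + 0.1432 × 4.6656% = 8.1726%.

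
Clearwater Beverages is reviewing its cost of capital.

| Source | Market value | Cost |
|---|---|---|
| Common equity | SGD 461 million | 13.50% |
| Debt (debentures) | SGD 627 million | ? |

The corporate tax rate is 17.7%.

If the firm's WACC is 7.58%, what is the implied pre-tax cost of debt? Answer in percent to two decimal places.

Total capital V = 461 + 627 = 1088.
Equity weight = 461/1088 = 0.4237.
Debentures weight = 627/1088 = 0.5763.
Equity contribution = 0.4237 × 13.5% = 5.7201%.
Remaining for debt = 7.58% − 5.7201% = 1.8599%.
Rd × (1 − 17.7%) × 0.5763 = 1.8599%  ⇒  Rd = 3.9214%.

3.92%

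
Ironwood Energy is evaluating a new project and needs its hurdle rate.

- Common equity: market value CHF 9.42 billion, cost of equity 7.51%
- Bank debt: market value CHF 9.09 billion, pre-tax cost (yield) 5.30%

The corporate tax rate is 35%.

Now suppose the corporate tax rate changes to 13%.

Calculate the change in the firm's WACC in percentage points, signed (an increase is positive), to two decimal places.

Current WACC:
Total capital V = 9.42 + 9.09 = 18.51.
Equity: weight = 9.42/18.51 = 0.5089; cost = 7.51%.
Bank debt: weight = 9.09/18.51 = 0.4911; after-tax cost = 5.3% × (1 − 35%) = 3.4450%.
WACC = 0.5089 × 7.5100% + 0.4911 × 3.4450% = 5.5137%.
After the change:
Total capital V = 9.42 + 9.09 = 18.51.
Equity: weight = 9.42/18.51 = 0.5089; cost = 7.51%.
Bank debt: weight = 9.09/18.51 = 0.4911; after-tax cost = 5.3% × (1 − 13%) = 4.6110%.
WACC = 0.5089 × 7.5100% + 0.4911 × 4.6110% = 6.0863%.
Change in WACC = 6.0863% − 5.5137% = 0.5726 pp.

+0.57 pp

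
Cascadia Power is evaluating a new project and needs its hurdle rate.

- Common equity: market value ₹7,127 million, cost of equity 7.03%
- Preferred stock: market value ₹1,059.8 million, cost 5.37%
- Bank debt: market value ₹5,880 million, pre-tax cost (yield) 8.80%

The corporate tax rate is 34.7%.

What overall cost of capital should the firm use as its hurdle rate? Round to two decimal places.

Total capital V = 7127 + 1059.8 + 5880 = 14066.8.
Equity: weight = 7127/14066.8 = 0.5067; cost = 7.03%.
Preferred: weight = 1059.8/14066.8 = 0.0753; cost = 5.37%.
Bank debt: weight = 5880/14066.8 = 0.4180; after-tax cost = 8.8% × (1 − 34.7%) = 5.7464%.
WACC = 0.5067 × 7.0300% + 0.0753 × 5.3700% + 0.4180 × 5.7464% = 6.3684%.

6.37%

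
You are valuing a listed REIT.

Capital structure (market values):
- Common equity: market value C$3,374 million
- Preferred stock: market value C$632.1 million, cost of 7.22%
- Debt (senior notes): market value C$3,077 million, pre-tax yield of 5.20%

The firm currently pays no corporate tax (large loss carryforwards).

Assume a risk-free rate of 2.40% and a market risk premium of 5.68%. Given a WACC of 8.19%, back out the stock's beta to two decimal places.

1.53

Total capital V = 3374 + 632.1 + 3077 = 7083.1.
Equity weight = 3374/7083.1 = 0.4763.
Preferred weight = 632.1/7083.1 = 0.0892.
Senior notes weight = 3077/7083.1 = 0.4344.
Debt contribution = 0.4344 × 5.2% × (1 − 0%) = 2.2590%.
Preferred contribution = 0.0892 × 7.22% = 0.6443%.
Required equity contribution = 8.19% − 2.9033% = 5.2867%  ⇒  Re = 11.0985%.
CAPM: 11.0985% = 2.4% + β × 5.68%  ⇒  β = 1.5314.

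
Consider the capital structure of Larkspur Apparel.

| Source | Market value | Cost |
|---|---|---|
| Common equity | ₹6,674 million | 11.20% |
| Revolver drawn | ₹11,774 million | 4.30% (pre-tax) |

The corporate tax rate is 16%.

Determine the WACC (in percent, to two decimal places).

Total capital V = 6674 + 11774 = 18448.
Equity: weight = 6674/18448 = 0.3618; cost = 11.2%.
Revolver drawn: weight = 11774/18448 = 0.6382; after-tax cost = 4.3% × (1 − 16%) = 3.6120%.
WACC = 0.3618 × 11.2000% + 0.6382 × 3.6120% = 6.3571%.

6.36%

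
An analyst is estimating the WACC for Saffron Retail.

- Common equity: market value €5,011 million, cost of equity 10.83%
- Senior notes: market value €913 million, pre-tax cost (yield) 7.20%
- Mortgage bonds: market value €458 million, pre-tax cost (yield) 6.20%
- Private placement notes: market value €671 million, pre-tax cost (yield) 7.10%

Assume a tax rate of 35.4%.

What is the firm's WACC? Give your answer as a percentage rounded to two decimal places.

8.99%

Total capital V = 5011 + 913 + 458 + 671 = 7053.
Equity: weight = 5011/7053 = 0.7105; cost = 10.83%.
Senior notes: weight = 913/7053 = 0.1294; after-tax cost = 7.2% × (1 − 35.4%) = 4.6512%.
Mortgage bonds: weight = 458/7053 = 0.0649; after-tax cost = 6.2% × (1 − 35.4%) = 4.0052%.
Private placement notes: weight = 671/7053 = 0.0951; after-tax cost = 7.1% × (1 − 35.4%) = 4.5866%.
WACC = 0.7105 × 10.8300% + 0.1294 × 4.6512% + 0.0649 × 4.0052% + 0.0951 × 4.5866% = 8.9930%.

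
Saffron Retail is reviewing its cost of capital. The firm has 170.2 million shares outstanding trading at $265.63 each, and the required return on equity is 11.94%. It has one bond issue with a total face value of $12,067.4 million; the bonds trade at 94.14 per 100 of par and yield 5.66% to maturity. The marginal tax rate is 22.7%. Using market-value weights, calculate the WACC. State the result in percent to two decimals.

Market value of equity E = 265.63 × 170.2m = 45210.226m. Market value of debt D = 12067.4m × 94.14/100 = 11360.25036m.
Total capital V = 45210.226 + 11360.25036 = 56570.47636.
Equity: weight = 45210.226/56570.47636 = 0.7992; cost = 11.94%.
Bonds outstanding: weight = 11360.25036/56570.47636 = 0.2008; after-tax cost = 5.66% × (1 − 22.7%) = 4.3752%.
WACC = 0.7992 × 11.9400% + 0.2008 × 4.3752% = 10.4209%.

10.42%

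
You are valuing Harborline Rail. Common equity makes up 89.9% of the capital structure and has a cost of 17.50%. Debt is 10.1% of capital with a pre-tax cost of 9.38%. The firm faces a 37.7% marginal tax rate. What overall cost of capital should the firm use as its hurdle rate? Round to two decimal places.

After-tax cost of debt = 9.38% × (1 − 37.7%) = 5.8437%.
WACC = 0.899 × 17.5000% + 0.101 × 5.8437% = 16.3227%.

16.32%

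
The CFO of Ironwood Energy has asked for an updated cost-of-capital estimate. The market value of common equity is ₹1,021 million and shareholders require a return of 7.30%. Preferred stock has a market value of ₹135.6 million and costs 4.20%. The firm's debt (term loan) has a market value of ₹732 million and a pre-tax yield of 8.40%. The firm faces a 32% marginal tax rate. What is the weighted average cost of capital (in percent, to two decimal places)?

6.46%

Total capital V = 1021 + 135.6 + 732 = 1888.6.
Equity: weight = 1021/1888.6 = 0.5406; cost = 7.3%.
Preferred: weight = 135.6/1888.6 = 0.0718; cost = 4.2%.
Term loan: weight = 732/1888.6 = 0.3876; after-tax cost = 8.4% × (1 − 32%) = 5.7120%.
WACC = 0.5406 × 7.3000% + 0.0718 × 4.2000% + 0.3876 × 5.7120% = 6.4619%.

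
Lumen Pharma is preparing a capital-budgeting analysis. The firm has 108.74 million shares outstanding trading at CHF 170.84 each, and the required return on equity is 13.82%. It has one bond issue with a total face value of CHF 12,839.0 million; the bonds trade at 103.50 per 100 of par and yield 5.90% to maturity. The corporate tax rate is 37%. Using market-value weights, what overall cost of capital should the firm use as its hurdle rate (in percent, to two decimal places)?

9.61%

Market value of equity E = 170.84 × 108.74m = 18577.1416m. Market value of debt D = 12839m × 103.5/100 = 13288.365m.
Total capital V = 18577.1416 + 13288.365 = 31865.5066.
Equity: weight = 18577.1416/31865.5066 = 0.5830; cost = 13.82%.
Bonds outstanding: weight = 13288.365/31865.5066 = 0.4170; after-tax cost = 5.9% × (1 − 37%) = 3.7170%.
WACC = 0.5830 × 13.8200% + 0.4170 × 3.7170% = 9.6069%.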